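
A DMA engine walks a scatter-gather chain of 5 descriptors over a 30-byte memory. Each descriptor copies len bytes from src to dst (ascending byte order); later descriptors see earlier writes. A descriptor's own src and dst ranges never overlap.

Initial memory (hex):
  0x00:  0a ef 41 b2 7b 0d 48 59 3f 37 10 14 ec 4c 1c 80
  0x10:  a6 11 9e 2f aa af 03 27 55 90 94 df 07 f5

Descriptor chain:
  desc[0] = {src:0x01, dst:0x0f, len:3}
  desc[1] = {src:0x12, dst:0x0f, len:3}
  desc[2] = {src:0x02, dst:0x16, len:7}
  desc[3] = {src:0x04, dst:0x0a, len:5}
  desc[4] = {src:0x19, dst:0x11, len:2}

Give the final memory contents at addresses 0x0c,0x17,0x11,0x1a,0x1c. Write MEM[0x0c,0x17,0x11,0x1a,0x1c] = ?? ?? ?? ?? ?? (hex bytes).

[0] 0x01->0x0f len=3 : ef 41 b2
[1] 0x12->0x0f len=3 : 9e 2f aa
[2] 0x02->0x16 len=7 : 41 b2 7b 0d 48 59 3f
[3] 0x04->0x0a len=5 : 7b 0d 48 59 3f
[4] 0x19->0x11 len=2 : 0d 48
query mem[0x0c]=0x48, mem[0x17]=0xb2, mem[0x11]=0x0d, mem[0x1a]=0x48, mem[0x1c]=0x3f

MEM[0x0c,0x17,0x11,0x1a,0x1c] = 48 b2 0d 48 3f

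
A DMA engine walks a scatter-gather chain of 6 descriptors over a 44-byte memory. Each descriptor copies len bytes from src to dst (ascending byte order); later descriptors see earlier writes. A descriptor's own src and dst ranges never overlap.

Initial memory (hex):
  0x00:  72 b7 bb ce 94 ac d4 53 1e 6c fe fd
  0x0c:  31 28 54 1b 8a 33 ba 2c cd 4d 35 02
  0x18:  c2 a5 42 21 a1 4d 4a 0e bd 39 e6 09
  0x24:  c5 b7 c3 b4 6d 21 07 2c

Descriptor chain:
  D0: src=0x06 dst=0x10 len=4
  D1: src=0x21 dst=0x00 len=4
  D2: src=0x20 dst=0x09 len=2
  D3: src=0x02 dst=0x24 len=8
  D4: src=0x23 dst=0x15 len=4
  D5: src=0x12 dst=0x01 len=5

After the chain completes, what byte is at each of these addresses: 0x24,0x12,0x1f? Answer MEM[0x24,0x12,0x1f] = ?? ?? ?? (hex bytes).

MEM[0x24,0x12,0x1f] = 09 1e 0e

D0: mem[0x10..0x13] <- [d4 53 1e 6c]
D1: mem[0x00..0x03] <- [39 e6 09 c5]
D2: mem[0x09..0x0a] <- [bd 39]
D3: mem[0x24..0x2b] <- [09 c5 94 ac d4 53 1e bd]
D4: mem[0x15..0x18] <- [09 09 c5 94]
D5: mem[0x01..0x05] <- [1e 6c cd 09 09]
query mem[0x24]=0x09, mem[0x12]=0x1e, mem[0x1f]=0x0e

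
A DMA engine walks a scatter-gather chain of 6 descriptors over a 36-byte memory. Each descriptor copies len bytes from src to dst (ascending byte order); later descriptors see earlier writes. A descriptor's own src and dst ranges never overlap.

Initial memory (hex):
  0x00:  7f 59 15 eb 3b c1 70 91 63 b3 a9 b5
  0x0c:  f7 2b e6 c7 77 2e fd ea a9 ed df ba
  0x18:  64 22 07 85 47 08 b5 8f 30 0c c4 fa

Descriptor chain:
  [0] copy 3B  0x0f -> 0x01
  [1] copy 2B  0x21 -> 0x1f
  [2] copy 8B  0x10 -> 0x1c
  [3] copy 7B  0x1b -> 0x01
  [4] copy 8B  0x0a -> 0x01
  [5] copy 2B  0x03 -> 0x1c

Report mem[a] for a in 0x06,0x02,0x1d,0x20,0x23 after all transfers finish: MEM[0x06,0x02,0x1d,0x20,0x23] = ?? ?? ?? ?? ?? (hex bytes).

#0 dst[0x01+3] := {0xc7,0x77,0x2e}
#1 dst[0x1f+2] := {0x0c,0xc4}
#2 dst[0x1c+8] := {0x77,0x2e,0xfd,0xea,0xa9,0xed,0xdf,0xba}
#3 dst[0x01+7] := {0x85,0x77,0x2e,0xfd,0xea,0xa9,0xed}
#4 dst[0x01+8] := {0xa9,0xb5,0xf7,0x2b,0xe6,0xc7,0x77,0x2e}
#5 dst[0x1c+2] := {0xf7,0x2b}
query mem[0x06]=0xc7, mem[0x02]=0xb5, mem[0x1d]=0x2b, mem[0x20]=0xa9, mem[0x23]=0xba

MEM[0x06,0x02,0x1d,0x20,0x23] = c7 b5 2b a9 ba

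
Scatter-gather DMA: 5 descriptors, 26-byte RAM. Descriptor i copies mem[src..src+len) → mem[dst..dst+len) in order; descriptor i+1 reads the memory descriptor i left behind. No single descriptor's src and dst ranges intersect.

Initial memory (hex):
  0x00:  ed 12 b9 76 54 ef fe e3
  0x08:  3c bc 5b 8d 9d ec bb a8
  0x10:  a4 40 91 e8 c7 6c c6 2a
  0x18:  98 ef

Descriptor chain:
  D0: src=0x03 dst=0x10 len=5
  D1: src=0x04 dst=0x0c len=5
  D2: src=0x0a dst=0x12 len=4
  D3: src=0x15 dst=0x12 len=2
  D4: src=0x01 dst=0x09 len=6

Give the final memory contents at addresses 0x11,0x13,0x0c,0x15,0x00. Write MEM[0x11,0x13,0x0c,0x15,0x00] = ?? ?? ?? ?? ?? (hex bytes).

[0] 0x03->0x10 len=5 : 76 54 ef fe e3
[1] 0x04->0x0c len=5 : 54 ef fe e3 3c
[2] 0x0a->0x12 len=4 : 5b 8d 54 ef
[3] 0x15->0x12 len=2 : ef c6
[4] 0x01->0x09 len=6 : 12 b9 76 54 ef fe
query mem[0x11]=0x54, mem[0x13]=0xc6, mem[0x0c]=0x54, mem[0x15]=0xef, mem[0x00]=0xed

MEM[0x11,0x13,0x0c,0x15,0x00] = 54 c6 54 ef ed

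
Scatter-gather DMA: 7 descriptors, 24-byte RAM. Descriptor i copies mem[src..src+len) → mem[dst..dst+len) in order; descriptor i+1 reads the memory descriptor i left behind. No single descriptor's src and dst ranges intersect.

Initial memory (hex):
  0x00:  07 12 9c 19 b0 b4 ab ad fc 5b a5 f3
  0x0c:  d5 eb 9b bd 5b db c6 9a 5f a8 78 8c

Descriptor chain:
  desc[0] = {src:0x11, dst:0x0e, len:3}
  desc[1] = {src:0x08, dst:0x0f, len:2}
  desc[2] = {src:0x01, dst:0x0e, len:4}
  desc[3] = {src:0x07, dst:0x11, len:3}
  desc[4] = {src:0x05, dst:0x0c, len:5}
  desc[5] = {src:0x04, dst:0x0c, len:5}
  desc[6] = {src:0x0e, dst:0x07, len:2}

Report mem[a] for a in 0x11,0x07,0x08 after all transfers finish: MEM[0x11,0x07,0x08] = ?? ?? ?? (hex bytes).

D0: mem[0x0e..0x10] <- [db c6 9a]
D1: mem[0x0f..0x10] <- [fc 5b]
D2: mem[0x0e..0x11] <- [12 9c 19 b0]
D3: mem[0x11..0x13] <- [ad fc 5b]
D4: mem[0x0c..0x10] <- [b4 ab ad fc 5b]
D5: mem[0x0c..0x10] <- [b0 b4 ab ad fc]
D6: mem[0x07..0x08] <- [ab ad]
query mem[0x11]=0xad, mem[0x07]=0xab, mem[0x08]=0xad

MEM[0x11,0x07,0x08] = ad ab ad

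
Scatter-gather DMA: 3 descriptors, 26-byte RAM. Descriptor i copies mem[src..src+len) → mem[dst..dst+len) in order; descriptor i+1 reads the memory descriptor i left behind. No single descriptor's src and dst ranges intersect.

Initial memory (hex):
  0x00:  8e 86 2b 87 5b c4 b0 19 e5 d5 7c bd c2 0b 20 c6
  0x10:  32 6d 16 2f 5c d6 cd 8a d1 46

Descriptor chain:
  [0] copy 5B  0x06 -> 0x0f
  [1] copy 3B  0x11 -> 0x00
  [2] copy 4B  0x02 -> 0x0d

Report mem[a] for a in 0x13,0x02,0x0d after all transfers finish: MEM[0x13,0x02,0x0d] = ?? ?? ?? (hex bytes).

MEM[0x13,0x02,0x0d] = 7c 7c 7c

  after D0: wrote 5B at 0x0f = b019e5d57c
  after D1: wrote 3B at 0x00 = e5d57c
  after D2: wrote 4B at 0x0d = 7c875bc4
query mem[0x13]=0x7c, mem[0x02]=0x7c, mem[0x0d]=0x7c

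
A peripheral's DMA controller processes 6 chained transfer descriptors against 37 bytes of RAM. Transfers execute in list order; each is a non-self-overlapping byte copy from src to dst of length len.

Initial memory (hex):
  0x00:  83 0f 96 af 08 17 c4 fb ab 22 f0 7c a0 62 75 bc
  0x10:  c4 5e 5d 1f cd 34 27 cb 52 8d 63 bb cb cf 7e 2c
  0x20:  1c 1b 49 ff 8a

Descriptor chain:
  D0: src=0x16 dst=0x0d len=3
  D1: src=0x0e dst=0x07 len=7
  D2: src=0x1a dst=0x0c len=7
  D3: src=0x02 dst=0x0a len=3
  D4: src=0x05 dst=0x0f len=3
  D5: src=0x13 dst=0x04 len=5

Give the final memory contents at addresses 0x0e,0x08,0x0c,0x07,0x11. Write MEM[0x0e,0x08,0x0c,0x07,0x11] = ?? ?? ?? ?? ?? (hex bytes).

#0 dst[0x0d+3] := {0x27,0xcb,0x52}
#1 dst[0x07+7] := {0xcb,0x52,0xc4,0x5e,0x5d,0x1f,0xcd}
#2 dst[0x0c+7] := {0x63,0xbb,0xcb,0xcf,0x7e,0x2c,0x1c}
#3 dst[0x0a+3] := {0x96,0xaf,0x08}
#4 dst[0x0f+3] := {0x17,0xc4,0xcb}
#5 dst[0x04+5] := {0x1f,0xcd,0x34,0x27,0xcb}
query mem[0x0e]=0xcb, mem[0x08]=0xcb, mem[0x0c]=0x08, mem[0x07]=0x27, mem[0x11]=0xcb

MEM[0x0e,0x08,0x0c,0x07,0x11] = cb cb 08 27 cb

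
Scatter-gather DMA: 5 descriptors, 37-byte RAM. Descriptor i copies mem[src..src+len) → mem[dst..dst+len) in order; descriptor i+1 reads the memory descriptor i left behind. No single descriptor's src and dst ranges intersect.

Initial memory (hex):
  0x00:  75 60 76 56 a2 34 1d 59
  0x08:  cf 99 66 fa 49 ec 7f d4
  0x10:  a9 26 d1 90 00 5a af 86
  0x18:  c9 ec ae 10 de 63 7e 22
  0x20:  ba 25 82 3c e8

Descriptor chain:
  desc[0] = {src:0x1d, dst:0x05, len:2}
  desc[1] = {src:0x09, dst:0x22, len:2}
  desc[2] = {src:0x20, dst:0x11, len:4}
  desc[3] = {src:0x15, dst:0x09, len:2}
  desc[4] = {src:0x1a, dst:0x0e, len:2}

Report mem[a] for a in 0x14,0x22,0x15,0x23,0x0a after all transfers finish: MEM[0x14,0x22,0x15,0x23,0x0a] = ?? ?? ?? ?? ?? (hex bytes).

  after D0: wrote 2B at 0x05 = 637e
  after D1: wrote 2B at 0x22 = 9966
  after D2: wrote 4B at 0x11 = ba259966
  after D3: wrote 2B at 0x09 = 5aaf
  after D4: wrote 2B at 0x0e = ae10
query mem[0x14]=0x66, mem[0x22]=0x99, mem[0x15]=0x5a, mem[0x23]=0x66, mem[0x0a]=0xaf

MEM[0x14,0x22,0x15,0x23,0x0a] = 66 99 5a 66 af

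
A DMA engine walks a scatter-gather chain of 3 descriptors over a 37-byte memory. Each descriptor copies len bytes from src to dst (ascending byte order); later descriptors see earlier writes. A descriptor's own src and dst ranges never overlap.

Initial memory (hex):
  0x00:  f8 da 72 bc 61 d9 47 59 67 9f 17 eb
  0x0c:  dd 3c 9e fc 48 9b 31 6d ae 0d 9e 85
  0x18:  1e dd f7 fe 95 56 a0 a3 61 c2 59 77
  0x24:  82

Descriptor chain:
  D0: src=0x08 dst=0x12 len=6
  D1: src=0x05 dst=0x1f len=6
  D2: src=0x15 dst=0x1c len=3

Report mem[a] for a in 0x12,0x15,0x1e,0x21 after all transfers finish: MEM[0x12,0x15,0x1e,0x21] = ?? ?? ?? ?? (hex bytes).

  after D0: wrote 6B at 0x12 = 679f17ebdd3c
  after D1: wrote 6B at 0x1f = d94759679f17
  after D2: wrote 3B at 0x1c = ebdd3c
query mem[0x12]=0x67, mem[0x15]=0xeb, mem[0x1e]=0x3c, mem[0x21]=0x59

MEM[0x12,0x15,0x1e,0x21] = 67 eb 3c 59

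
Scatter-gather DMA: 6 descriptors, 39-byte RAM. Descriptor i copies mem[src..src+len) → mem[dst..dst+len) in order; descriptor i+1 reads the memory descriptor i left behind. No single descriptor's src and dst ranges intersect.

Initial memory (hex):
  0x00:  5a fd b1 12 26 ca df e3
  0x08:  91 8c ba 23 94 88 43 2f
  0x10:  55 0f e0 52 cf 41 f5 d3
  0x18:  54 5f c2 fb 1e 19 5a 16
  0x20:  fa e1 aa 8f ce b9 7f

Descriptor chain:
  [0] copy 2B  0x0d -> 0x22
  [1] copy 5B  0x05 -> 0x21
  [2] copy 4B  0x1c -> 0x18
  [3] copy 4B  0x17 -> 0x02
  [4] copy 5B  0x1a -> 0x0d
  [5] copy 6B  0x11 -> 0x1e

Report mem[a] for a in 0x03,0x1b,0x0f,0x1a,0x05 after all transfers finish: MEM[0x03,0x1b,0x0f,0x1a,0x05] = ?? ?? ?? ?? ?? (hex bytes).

D0: mem[0x22..0x23] <- [88 43]
D1: mem[0x21..0x25] <- [ca df e3 91 8c]
D2: mem[0x18..0x1b] <- [1e 19 5a 16]
D3: mem[0x02..0x05] <- [d3 1e 19 5a]
D4: mem[0x0d..0x11] <- [5a 16 1e 19 5a]
D5: mem[0x1e..0x23] <- [5a e0 52 cf 41 f5]
query mem[0x03]=0x1e, mem[0x1b]=0x16, mem[0x0f]=0x1e, mem[0x1a]=0x5a, mem[0x05]=0x5a

MEM[0x03,0x1b,0x0f,0x1a,0x05] = 1e 16 1e 5a 5a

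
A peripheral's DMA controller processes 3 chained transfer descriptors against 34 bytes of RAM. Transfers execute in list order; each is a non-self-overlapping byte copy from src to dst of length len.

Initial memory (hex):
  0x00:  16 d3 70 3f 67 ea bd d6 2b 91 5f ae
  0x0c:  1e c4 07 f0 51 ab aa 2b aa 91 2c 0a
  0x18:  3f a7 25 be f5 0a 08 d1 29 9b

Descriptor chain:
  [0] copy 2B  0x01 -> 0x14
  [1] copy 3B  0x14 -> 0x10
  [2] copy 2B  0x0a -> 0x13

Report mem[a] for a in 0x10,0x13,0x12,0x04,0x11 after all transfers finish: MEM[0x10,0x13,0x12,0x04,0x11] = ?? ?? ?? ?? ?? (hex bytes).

MEM[0x10,0x13,0x12,0x04,0x11] = d3 5f 2c 67 70

[0] 0x01->0x14 len=2 : d3 70
[1] 0x14->0x10 len=3 : d3 70 2c
[2] 0x0a->0x13 len=2 : 5f ae
query mem[0x10]=0xd3, mem[0x13]=0x5f, mem[0x12]=0x2c, mem[0x04]=0x67, mem[0x11]=0x70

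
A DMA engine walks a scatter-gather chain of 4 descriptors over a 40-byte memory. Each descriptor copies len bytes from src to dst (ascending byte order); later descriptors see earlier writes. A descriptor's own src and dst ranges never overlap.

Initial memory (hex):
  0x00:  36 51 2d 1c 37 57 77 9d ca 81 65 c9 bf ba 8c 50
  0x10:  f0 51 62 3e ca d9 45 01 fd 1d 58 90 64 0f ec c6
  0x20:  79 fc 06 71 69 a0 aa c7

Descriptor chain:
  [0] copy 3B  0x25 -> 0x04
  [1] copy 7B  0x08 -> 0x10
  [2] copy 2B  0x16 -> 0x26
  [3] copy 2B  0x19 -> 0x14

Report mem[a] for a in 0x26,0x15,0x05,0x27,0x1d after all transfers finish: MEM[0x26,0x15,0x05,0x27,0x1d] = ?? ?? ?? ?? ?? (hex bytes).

  after D0: wrote 3B at 0x04 = a0aac7
  after D1: wrote 7B at 0x10 = ca8165c9bfba8c
  after D2: wrote 2B at 0x26 = 8c01
  after D3: wrote 2B at 0x14 = 1d58
query mem[0x26]=0x8c, mem[0x15]=0x58, mem[0x05]=0xaa, mem[0x27]=0x01, mem[0x1d]=0x0f

MEM[0x26,0x15,0x05,0x27,0x1d] = 8c 58 aa 01 0f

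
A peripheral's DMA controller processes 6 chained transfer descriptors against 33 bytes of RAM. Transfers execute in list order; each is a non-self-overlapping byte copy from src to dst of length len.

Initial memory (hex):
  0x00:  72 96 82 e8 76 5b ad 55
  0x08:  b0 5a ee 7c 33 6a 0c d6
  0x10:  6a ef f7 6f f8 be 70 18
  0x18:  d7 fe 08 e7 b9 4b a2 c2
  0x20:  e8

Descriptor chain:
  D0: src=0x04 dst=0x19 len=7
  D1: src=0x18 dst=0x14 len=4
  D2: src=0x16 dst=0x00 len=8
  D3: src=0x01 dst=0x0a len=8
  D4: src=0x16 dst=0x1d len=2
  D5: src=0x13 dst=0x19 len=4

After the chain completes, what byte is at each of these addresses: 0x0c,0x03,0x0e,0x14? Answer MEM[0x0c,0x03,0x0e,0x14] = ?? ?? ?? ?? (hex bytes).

MEM[0x0c,0x03,0x0e,0x14] = 76 76 ad d7

[0] 0x04->0x19 len=7 : 76 5b ad 55 b0 5a ee
[1] 0x18->0x14 len=4 : d7 76 5b ad
[2] 0x16->0x00 len=8 : 5b ad d7 76 5b ad 55 b0
[3] 0x01->0x0a len=8 : ad d7 76 5b ad 55 b0 b0
[4] 0x16->0x1d len=2 : 5b ad
[5] 0x13->0x19 len=4 : 6f d7 76 5b
query mem[0x0c]=0x76, mem[0x03]=0x76, mem[0x0e]=0xad, mem[0x14]=0xd7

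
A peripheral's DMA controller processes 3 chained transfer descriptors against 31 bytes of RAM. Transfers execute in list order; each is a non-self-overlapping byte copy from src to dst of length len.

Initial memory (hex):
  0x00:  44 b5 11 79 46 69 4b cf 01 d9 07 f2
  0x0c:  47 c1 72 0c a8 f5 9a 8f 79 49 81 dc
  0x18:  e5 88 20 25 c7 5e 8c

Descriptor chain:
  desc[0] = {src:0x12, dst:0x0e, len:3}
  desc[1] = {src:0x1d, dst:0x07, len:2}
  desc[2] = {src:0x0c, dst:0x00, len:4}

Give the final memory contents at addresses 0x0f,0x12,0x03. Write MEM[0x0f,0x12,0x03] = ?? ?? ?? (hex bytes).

MEM[0x0f,0x12,0x03] = 8f 9a 8f

D0: mem[0x0e..0x10] <- [9a 8f 79]
D1: mem[0x07..0x08] <- [5e 8c]
D2: mem[0x00..0x03] <- [47 c1 9a 8f]
query mem[0x0f]=0x8f, mem[0x12]=0x9a, mem[0x03]=0x8f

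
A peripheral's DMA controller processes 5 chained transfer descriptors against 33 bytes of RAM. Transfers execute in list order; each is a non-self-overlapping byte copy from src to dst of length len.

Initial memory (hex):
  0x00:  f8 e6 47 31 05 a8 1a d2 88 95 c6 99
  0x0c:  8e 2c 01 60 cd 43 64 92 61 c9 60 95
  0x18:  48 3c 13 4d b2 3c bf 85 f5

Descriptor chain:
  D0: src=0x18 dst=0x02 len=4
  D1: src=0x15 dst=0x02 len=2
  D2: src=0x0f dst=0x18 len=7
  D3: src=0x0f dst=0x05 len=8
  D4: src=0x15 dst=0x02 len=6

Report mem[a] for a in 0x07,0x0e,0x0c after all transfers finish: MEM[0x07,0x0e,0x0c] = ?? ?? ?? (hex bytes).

#0 dst[0x02+4] := {0x48,0x3c,0x13,0x4d}
#1 dst[0x02+2] := {0xc9,0x60}
#2 dst[0x18+7] := {0x60,0xcd,0x43,0x64,0x92,0x61,0xc9}
#3 dst[0x05+8] := {0x60,0xcd,0x43,0x64,0x92,0x61,0xc9,0x60}
#4 dst[0x02+6] := {0xc9,0x60,0x95,0x60,0xcd,0x43}
query mem[0x07]=0x43, mem[0x0e]=0x01, mem[0x0c]=0x60

MEM[0x07,0x0e,0x0c] = 43 01 60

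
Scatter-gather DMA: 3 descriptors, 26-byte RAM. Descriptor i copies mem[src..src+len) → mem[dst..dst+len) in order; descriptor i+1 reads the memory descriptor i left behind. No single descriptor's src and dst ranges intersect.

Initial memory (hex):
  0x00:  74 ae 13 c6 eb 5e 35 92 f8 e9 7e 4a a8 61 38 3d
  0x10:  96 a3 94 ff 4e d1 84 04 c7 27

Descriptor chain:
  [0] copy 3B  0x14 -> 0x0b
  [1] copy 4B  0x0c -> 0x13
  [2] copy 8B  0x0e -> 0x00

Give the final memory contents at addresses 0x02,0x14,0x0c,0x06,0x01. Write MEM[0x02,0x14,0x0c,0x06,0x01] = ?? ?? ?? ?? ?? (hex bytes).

MEM[0x02,0x14,0x0c,0x06,0x01] = 96 84 d1 84 3d

D0: mem[0x0b..0x0d] <- [4e d1 84]
D1: mem[0x13..0x16] <- [d1 84 38 3d]
D2: mem[0x00..0x07] <- [38 3d 96 a3 94 d1 84 38]
query mem[0x02]=0x96, mem[0x14]=0x84, mem[0x0c]=0xd1, mem[0x06]=0x84, mem[0x01]=0x3d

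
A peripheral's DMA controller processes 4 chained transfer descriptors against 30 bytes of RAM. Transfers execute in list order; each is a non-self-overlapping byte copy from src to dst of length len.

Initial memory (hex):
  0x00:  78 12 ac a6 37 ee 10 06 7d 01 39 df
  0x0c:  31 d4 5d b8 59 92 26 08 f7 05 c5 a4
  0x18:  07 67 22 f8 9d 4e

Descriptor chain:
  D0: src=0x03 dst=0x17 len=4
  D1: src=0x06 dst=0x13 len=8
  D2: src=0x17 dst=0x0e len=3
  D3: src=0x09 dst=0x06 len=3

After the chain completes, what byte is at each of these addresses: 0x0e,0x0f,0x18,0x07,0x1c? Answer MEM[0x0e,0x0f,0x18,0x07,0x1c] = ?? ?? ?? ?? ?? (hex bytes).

MEM[0x0e,0x0f,0x18,0x07,0x1c] = 39 df df 39 9d

#0 dst[0x17+4] := {0xa6,0x37,0xee,0x10}
#1 dst[0x13+8] := {0x10,0x06,0x7d,0x01,0x39,0xdf,0x31,0xd4}
#2 dst[0x0e+3] := {0x39,0xdf,0x31}
#3 dst[0x06+3] := {0x01,0x39,0xdf}
query mem[0x0e]=0x39, mem[0x0f]=0xdf, mem[0x18]=0xdf, mem[0x07]=0x39, mem[0x1c]=0x9d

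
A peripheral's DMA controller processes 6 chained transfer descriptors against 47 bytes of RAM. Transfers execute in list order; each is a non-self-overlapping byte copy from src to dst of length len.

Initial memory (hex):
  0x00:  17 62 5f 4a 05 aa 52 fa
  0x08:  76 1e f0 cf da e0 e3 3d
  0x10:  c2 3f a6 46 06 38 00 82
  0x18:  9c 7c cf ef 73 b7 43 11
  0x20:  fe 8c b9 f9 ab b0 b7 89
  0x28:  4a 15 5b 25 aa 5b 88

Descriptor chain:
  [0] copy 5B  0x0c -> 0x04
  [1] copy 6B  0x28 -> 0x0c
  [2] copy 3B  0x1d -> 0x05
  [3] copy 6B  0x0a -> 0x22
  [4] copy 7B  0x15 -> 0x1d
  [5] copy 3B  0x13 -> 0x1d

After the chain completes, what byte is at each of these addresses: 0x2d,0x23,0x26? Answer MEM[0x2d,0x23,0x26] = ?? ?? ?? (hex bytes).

  after D0: wrote 5B at 0x04 = dae0e33dc2
  after D1: wrote 6B at 0x0c = 4a155b25aa5b
  after D2: wrote 3B at 0x05 = b74311
  after D3: wrote 6B at 0x22 = f0cf4a155b25
  after D4: wrote 7B at 0x1d = 3800829c7ccfef
  after D5: wrote 3B at 0x1d = 460638
query mem[0x2d]=0x5b, mem[0x23]=0xef, mem[0x26]=0x5b

MEM[0x2d,0x23,0x26] = 5b ef 5b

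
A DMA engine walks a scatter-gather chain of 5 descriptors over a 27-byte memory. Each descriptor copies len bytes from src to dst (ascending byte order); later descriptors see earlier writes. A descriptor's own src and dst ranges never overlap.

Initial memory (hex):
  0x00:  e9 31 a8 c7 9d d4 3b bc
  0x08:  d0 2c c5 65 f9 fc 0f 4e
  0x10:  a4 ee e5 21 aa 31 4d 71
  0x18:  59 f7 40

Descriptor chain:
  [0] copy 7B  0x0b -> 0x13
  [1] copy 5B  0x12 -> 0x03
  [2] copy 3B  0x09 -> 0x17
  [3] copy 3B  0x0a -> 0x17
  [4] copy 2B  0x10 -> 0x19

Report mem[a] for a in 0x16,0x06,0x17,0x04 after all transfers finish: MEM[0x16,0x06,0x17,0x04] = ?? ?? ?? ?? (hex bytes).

  after D0: wrote 7B at 0x13 = 65f9fc0f4ea4ee
  after D1: wrote 5B at 0x03 = e565f9fc0f
  after D2: wrote 3B at 0x17 = 2cc565
  after D3: wrote 3B at 0x17 = c565f9
  after D4: wrote 2B at 0x19 = a4ee
query mem[0x16]=0x0f, mem[0x06]=0xfc, mem[0x17]=0xc5, mem[0x04]=0x65

MEM[0x16,0x06,0x17,0x04] = 0f fc c5 65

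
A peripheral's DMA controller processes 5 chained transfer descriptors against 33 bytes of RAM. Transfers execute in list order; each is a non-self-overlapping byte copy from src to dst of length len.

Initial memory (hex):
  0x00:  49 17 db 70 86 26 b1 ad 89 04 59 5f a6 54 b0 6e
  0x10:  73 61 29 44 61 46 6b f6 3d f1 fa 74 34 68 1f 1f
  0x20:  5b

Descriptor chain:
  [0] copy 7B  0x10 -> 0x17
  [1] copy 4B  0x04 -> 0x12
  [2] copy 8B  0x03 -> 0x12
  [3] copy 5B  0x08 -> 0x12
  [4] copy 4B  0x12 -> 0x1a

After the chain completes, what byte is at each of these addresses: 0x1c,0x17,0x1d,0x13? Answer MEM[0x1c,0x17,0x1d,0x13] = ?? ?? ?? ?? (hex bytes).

MEM[0x1c,0x17,0x1d,0x13] = 59 89 5f 04

[0] 0x10->0x17 len=7 : 73 61 29 44 61 46 6b
[1] 0x04->0x12 len=4 : 86 26 b1 ad
[2] 0x03->0x12 len=8 : 70 86 26 b1 ad 89 04 59
[3] 0x08->0x12 len=5 : 89 04 59 5f a6
[4] 0x12->0x1a len=4 : 89 04 59 5f
query mem[0x1c]=0x59, mem[0x17]=0x89, mem[0x1d]=0x5f, mem[0x13]=0x04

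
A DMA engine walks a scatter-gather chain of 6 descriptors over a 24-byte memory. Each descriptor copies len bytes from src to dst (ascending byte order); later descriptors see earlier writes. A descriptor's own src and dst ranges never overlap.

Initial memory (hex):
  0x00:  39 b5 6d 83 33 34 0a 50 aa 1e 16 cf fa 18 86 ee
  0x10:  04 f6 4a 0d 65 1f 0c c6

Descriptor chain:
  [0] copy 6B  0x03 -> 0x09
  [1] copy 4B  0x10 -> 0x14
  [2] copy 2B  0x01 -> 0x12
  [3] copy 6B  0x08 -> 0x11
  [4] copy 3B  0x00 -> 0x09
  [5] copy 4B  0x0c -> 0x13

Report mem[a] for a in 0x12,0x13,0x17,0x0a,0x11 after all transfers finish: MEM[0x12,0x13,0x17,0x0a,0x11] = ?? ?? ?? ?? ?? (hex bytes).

  after D0: wrote 6B at 0x09 = 8333340a50aa
  after D1: wrote 4B at 0x14 = 04f64a0d
  after D2: wrote 2B at 0x12 = b56d
  after D3: wrote 6B at 0x11 = aa8333340a50
  after D4: wrote 3B at 0x09 = 39b56d
  after D5: wrote 4B at 0x13 = 0a50aaee
query mem[0x12]=0x83, mem[0x13]=0x0a, mem[0x17]=0x0d, mem[0x0a]=0xb5, mem[0x11]=0xaa

MEM[0x12,0x13,0x17,0x0a,0x11] = 83 0a 0d b5 aa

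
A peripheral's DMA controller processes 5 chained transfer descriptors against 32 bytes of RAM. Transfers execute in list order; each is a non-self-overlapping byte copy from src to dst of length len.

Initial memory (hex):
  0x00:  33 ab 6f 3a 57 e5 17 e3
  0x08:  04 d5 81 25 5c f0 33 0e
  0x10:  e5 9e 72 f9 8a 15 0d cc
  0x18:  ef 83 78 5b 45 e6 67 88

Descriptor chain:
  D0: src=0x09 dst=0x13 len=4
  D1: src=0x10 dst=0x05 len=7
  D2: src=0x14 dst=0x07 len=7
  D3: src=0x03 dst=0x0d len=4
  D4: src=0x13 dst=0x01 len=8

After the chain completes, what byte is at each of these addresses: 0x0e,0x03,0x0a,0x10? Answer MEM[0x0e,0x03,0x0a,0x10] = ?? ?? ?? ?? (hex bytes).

MEM[0x0e,0x03,0x0a,0x10] = 57 25 cc 9e

[0] 0x09->0x13 len=4 : d5 81 25 5c
[1] 0x10->0x05 len=7 : e5 9e 72 d5 81 25 5c
[2] 0x14->0x07 len=7 : 81 25 5c cc ef 83 78
[3] 0x03->0x0d len=4 : 3a 57 e5 9e
[4] 0x13->0x01 len=8 : d5 81 25 5c cc ef 83 78
query mem[0x0e]=0x57, mem[0x03]=0x25, mem[0x0a]=0xcc, mem[0x10]=0x9e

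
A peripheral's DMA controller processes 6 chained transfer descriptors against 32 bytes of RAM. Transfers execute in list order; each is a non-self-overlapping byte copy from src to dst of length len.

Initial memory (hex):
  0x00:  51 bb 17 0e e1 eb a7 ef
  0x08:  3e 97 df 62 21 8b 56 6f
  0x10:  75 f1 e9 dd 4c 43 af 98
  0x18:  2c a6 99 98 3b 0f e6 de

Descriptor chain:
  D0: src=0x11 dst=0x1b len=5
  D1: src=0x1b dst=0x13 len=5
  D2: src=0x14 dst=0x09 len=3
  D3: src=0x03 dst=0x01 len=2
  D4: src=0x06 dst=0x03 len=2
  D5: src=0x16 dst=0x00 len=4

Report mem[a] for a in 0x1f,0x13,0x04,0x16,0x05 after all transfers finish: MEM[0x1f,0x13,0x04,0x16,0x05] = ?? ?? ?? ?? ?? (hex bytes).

#0 dst[0x1b+5] := {0xf1,0xe9,0xdd,0x4c,0x43}
#1 dst[0x13+5] := {0xf1,0xe9,0xdd,0x4c,0x43}
#2 dst[0x09+3] := {0xe9,0xdd,0x4c}
#3 dst[0x01+2] := {0x0e,0xe1}
#4 dst[0x03+2] := {0xa7,0xef}
#5 dst[0x00+4] := {0x4c,0x43,0x2c,0xa6}
query mem[0x1f]=0x43, mem[0x13]=0xf1, mem[0x04]=0xef, mem[0x16]=0x4c, mem[0x05]=0xeb

MEM[0x1f,0x13,0x04,0x16,0x05] = 43 f1 ef 4c eb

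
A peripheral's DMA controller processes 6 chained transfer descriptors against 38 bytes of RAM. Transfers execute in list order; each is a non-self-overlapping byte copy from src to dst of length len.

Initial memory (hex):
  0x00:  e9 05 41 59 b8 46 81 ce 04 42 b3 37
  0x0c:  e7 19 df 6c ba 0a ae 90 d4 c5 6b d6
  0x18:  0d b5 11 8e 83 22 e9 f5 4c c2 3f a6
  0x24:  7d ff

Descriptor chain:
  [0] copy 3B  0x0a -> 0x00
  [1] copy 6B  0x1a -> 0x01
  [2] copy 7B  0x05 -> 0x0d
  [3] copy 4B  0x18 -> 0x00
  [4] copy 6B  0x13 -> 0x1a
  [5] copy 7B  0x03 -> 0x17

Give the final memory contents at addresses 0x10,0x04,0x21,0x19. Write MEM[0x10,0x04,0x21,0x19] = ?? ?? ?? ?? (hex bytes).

MEM[0x10,0x04,0x21,0x19] = 04 22 c2 e9

[0] 0x0a->0x00 len=3 : b3 37 e7
[1] 0x1a->0x01 len=6 : 11 8e 83 22 e9 f5
[2] 0x05->0x0d len=7 : e9 f5 ce 04 42 b3 37
[3] 0x18->0x00 len=4 : 0d b5 11 8e
[4] 0x13->0x1a len=6 : 37 d4 c5 6b d6 0d
[5] 0x03->0x17 len=7 : 8e 22 e9 f5 ce 04 42
query mem[0x10]=0x04, mem[0x04]=0x22, mem[0x21]=0xc2, mem[0x19]=0xe9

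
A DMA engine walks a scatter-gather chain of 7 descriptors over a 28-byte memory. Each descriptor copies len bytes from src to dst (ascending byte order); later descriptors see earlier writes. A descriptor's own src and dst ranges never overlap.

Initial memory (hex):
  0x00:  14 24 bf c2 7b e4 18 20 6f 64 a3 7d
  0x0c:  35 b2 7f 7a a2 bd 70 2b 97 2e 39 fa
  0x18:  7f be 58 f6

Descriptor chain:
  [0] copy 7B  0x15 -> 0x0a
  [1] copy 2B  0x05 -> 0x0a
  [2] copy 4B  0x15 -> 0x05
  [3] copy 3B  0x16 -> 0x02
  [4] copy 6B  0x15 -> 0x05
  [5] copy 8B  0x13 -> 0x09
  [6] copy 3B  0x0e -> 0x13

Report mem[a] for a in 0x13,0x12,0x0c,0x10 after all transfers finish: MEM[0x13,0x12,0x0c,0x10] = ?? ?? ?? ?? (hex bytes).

MEM[0x13,0x12,0x0c,0x10] = 7f 70 39 58

#0 dst[0x0a+7] := {0x2e,0x39,0xfa,0x7f,0xbe,0x58,0xf6}
#1 dst[0x0a+2] := {0xe4,0x18}
#2 dst[0x05+4] := {0x2e,0x39,0xfa,0x7f}
#3 dst[0x02+3] := {0x39,0xfa,0x7f}
#4 dst[0x05+6] := {0x2e,0x39,0xfa,0x7f,0xbe,0x58}
#5 dst[0x09+8] := {0x2b,0x97,0x2e,0x39,0xfa,0x7f,0xbe,0x58}
#6 dst[0x13+3] := {0x7f,0xbe,0x58}
query mem[0x13]=0x7f, mem[0x12]=0x70, mem[0x0c]=0x39, mem[0x10]=0x58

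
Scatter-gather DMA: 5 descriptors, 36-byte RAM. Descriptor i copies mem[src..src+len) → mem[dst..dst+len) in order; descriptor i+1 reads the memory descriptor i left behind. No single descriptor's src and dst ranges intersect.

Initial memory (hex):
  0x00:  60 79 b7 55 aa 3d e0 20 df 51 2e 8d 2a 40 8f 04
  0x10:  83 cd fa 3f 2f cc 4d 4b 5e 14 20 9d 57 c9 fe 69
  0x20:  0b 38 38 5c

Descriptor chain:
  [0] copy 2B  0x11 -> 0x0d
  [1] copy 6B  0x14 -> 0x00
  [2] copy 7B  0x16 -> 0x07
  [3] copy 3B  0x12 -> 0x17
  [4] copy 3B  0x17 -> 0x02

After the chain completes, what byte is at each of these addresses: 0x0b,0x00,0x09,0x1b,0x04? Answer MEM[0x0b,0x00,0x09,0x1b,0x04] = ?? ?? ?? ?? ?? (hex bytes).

MEM[0x0b,0x00,0x09,0x1b,0x04] = 20 2f 5e 9d 2f

[0] 0x11->0x0d len=2 : cd fa
[1] 0x14->0x00 len=6 : 2f cc 4d 4b 5e 14
[2] 0x16->0x07 len=7 : 4d 4b 5e 14 20 9d 57
[3] 0x12->0x17 len=3 : fa 3f 2f
[4] 0x17->0x02 len=3 : fa 3f 2f
query mem[0x0b]=0x20, mem[0x00]=0x2f, mem[0x09]=0x5e, mem[0x1b]=0x9d, mem[0x04]=0x2f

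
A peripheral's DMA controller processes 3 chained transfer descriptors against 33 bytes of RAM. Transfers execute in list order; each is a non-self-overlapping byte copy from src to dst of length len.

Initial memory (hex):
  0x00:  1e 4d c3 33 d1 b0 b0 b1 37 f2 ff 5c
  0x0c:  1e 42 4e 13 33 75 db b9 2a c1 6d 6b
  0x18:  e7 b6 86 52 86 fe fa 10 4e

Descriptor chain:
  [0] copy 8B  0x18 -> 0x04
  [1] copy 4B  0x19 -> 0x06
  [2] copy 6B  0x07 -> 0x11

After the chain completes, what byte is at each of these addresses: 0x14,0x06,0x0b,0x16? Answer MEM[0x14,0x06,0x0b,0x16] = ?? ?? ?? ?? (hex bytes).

[0] 0x18->0x04 len=8 : e7 b6 86 52 86 fe fa 10
[1] 0x19->0x06 len=4 : b6 86 52 86
[2] 0x07->0x11 len=6 : 86 52 86 fa 10 1e
query mem[0x14]=0xfa, mem[0x06]=0xb6, mem[0x0b]=0x10, mem[0x16]=0x1e

MEM[0x14,0x06,0x0b,0x16] = fa b6 10 1e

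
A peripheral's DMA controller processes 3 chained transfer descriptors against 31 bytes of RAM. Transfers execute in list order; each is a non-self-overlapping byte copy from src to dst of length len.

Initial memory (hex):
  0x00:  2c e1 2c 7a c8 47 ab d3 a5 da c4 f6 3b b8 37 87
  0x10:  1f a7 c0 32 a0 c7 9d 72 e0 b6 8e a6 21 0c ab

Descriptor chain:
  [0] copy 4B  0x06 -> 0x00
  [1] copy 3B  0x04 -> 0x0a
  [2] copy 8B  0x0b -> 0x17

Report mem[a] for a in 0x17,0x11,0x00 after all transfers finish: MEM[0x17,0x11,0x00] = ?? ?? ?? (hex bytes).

MEM[0x17,0x11,0x00] = 47 a7 ab

[0] 0x06->0x00 len=4 : ab d3 a5 da
[1] 0x04->0x0a len=3 : c8 47 ab
[2] 0x0b->0x17 len=8 : 47 ab b8 37 87 1f a7 c0
query mem[0x17]=0x47, mem[0x11]=0xa7, mem[0x00]=0xab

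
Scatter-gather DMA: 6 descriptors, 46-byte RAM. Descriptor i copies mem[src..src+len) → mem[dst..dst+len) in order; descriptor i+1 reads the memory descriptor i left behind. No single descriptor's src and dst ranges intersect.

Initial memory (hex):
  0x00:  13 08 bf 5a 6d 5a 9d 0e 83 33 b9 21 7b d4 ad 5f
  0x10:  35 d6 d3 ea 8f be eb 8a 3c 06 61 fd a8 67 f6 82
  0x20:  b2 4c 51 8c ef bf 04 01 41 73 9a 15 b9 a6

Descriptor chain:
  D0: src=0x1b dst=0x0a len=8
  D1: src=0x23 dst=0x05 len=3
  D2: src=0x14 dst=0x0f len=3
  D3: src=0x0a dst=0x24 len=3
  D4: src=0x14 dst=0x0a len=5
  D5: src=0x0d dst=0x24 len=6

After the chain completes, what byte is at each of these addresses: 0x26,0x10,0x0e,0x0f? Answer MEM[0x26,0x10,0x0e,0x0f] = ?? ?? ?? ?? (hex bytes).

MEM[0x26,0x10,0x0e,0x0f] = 8f be 3c 8f

D0: mem[0x0a..0x11] <- [fd a8 67 f6 82 b2 4c 51]
D1: mem[0x05..0x07] <- [8c ef bf]
D2: mem[0x0f..0x11] <- [8f be eb]
D3: mem[0x24..0x26] <- [fd a8 67]
D4: mem[0x0a..0x0e] <- [8f be eb 8a 3c]
D5: mem[0x24..0x29] <- [8a 3c 8f be eb d3]
query mem[0x26]=0x8f, mem[0x10]=0xbe, mem[0x0e]=0x3c, mem[0x0f]=0x8f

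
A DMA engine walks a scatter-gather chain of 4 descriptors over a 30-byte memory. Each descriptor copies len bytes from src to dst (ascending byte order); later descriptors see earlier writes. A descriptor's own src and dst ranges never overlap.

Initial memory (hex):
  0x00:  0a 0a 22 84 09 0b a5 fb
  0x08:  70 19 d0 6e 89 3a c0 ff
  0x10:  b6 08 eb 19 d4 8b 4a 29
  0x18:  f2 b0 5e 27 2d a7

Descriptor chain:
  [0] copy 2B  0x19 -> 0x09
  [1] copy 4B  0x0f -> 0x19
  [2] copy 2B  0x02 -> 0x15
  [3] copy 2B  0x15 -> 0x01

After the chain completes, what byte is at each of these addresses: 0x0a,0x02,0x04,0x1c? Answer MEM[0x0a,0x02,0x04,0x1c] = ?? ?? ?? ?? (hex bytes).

D0: mem[0x09..0x0a] <- [b0 5e]
D1: mem[0x19..0x1c] <- [ff b6 08 eb]
D2: mem[0x15..0x16] <- [22 84]
D3: mem[0x01..0x02] <- [22 84]
query mem[0x0a]=0x5e, mem[0x02]=0x84, mem[0x04]=0x09, mem[0x1c]=0xeb

MEM[0x0a,0x02,0x04,0x1c] = 5e 84 09 eb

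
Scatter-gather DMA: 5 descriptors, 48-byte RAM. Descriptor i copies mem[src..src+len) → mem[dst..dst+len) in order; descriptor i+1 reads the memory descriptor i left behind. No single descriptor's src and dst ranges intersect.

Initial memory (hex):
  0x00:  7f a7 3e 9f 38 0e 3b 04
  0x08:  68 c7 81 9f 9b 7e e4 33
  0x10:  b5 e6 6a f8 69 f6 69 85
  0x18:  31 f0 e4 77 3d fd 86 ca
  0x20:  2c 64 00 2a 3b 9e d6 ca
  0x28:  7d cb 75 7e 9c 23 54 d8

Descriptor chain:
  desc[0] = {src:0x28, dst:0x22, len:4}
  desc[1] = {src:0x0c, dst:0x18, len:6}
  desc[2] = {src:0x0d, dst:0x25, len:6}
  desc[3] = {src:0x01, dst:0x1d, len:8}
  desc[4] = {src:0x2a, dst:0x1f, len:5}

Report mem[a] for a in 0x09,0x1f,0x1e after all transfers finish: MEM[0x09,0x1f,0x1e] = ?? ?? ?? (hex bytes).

MEM[0x09,0x1f,0x1e] = c7 6a 3e

#0 dst[0x22+4] := {0x7d,0xcb,0x75,0x7e}
#1 dst[0x18+6] := {0x9b,0x7e,0xe4,0x33,0xb5,0xe6}
#2 dst[0x25+6] := {0x7e,0xe4,0x33,0xb5,0xe6,0x6a}
#3 dst[0x1d+8] := {0xa7,0x3e,0x9f,0x38,0x0e,0x3b,0x04,0x68}
#4 dst[0x1f+5] := {0x6a,0x7e,0x9c,0x23,0x54}
query mem[0x09]=0xc7, mem[0x1f]=0x6a, mem[0x1e]=0x3e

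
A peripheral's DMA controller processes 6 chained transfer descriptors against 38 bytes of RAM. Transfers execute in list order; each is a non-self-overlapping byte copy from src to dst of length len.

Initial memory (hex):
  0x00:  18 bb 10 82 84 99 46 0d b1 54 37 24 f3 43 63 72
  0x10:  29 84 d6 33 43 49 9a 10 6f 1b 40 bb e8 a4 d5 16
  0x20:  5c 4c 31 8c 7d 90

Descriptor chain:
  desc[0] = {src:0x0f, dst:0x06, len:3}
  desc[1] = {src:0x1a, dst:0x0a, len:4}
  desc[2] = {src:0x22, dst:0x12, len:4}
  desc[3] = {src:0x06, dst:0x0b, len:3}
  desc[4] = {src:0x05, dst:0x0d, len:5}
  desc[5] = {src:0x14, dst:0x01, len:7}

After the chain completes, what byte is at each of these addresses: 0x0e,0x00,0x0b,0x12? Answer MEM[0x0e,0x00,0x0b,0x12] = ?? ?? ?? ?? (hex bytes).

MEM[0x0e,0x00,0x0b,0x12] = 72 18 72 31

#0 dst[0x06+3] := {0x72,0x29,0x84}
#1 dst[0x0a+4] := {0x40,0xbb,0xe8,0xa4}
#2 dst[0x12+4] := {0x31,0x8c,0x7d,0x90}
#3 dst[0x0b+3] := {0x72,0x29,0x84}
#4 dst[0x0d+5] := {0x99,0x72,0x29,0x84,0x54}
#5 dst[0x01+7] := {0x7d,0x90,0x9a,0x10,0x6f,0x1b,0x40}
query mem[0x0e]=0x72, mem[0x00]=0x18, mem[0x0b]=0x72, mem[0x12]=0x31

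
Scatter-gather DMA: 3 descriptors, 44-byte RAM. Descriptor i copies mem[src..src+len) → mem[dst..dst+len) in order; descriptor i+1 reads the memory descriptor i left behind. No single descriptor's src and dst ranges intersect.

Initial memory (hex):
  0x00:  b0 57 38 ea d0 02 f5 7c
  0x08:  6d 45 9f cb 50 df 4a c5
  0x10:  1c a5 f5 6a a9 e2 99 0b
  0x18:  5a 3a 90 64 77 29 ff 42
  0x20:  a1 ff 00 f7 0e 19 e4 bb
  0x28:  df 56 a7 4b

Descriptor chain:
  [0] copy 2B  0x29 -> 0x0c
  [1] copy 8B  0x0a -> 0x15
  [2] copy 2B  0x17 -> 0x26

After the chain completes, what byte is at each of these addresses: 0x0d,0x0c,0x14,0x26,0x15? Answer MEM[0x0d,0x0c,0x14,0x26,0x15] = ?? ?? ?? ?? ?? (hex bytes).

#0 dst[0x0c+2] := {0x56,0xa7}
#1 dst[0x15+8] := {0x9f,0xcb,0x56,0xa7,0x4a,0xc5,0x1c,0xa5}
#2 dst[0x26+2] := {0x56,0xa7}
query mem[0x0d]=0xa7, mem[0x0c]=0x56, mem[0x14]=0xa9, mem[0x26]=0x56, mem[0x15]=0x9f

MEM[0x0d,0x0c,0x14,0x26,0x15] = a7 56 a9 56 9f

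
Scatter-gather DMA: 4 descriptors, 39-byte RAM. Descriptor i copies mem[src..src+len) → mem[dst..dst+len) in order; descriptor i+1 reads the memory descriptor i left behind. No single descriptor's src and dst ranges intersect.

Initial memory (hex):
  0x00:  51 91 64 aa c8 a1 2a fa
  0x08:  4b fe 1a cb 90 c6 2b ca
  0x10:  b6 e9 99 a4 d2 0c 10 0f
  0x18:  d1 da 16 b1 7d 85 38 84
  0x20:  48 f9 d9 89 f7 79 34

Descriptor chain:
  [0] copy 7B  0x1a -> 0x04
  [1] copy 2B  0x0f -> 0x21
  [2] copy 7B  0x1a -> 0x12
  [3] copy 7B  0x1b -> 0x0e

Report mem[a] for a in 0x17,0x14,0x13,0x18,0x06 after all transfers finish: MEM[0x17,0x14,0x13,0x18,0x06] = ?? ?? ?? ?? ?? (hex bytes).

[0] 0x1a->0x04 len=7 : 16 b1 7d 85 38 84 48
[1] 0x0f->0x21 len=2 : ca b6
[2] 0x1a->0x12 len=7 : 16 b1 7d 85 38 84 48
[3] 0x1b->0x0e len=7 : b1 7d 85 38 84 48 ca
query mem[0x17]=0x84, mem[0x14]=0xca, mem[0x13]=0x48, mem[0x18]=0x48, mem[0x06]=0x7d

MEM[0x17,0x14,0x13,0x18,0x06] = 84 ca 48 48 7d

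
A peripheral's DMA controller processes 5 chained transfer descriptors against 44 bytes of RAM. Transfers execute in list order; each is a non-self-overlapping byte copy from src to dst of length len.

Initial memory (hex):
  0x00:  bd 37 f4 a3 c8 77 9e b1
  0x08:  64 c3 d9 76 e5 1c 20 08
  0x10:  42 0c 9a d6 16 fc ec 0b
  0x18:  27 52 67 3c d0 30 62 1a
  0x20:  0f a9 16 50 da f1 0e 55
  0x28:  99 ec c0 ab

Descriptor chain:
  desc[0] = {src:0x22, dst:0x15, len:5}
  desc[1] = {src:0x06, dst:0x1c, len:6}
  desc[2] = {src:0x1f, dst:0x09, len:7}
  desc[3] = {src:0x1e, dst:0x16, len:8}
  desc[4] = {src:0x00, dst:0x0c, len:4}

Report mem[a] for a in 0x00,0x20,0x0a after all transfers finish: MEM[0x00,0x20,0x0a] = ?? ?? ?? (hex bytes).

  after D0: wrote 5B at 0x15 = 1650daf10e
  after D1: wrote 6B at 0x1c = 9eb164c3d976
  after D2: wrote 7B at 0x09 = c3d9761650daf1
  after D3: wrote 8B at 0x16 = 64c3d9761650daf1
  after D4: wrote 4B at 0x0c = bd37f4a3
query mem[0x00]=0xbd, mem[0x20]=0xd9, mem[0x0a]=0xd9

MEM[0x00,0x20,0x0a] = bd d9 d9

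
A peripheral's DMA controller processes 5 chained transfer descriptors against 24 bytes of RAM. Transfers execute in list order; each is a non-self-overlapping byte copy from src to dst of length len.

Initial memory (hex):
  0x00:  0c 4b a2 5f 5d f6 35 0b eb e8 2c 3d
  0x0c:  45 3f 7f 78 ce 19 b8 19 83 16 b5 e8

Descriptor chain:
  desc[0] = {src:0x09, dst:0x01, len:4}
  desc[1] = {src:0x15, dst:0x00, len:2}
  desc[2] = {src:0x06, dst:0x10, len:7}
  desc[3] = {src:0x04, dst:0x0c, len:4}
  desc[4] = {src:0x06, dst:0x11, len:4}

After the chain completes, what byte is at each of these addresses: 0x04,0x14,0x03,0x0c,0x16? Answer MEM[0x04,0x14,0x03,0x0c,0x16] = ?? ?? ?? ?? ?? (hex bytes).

MEM[0x04,0x14,0x03,0x0c,0x16] = 45 e8 3d 45 45

[0] 0x09->0x01 len=4 : e8 2c 3d 45
[1] 0x15->0x00 len=2 : 16 b5
[2] 0x06->0x10 len=7 : 35 0b eb e8 2c 3d 45
[3] 0x04->0x0c len=4 : 45 f6 35 0b
[4] 0x06->0x11 len=4 : 35 0b eb e8
query mem[0x04]=0x45, mem[0x14]=0xe8, mem[0x03]=0x3d, mem[0x0c]=0x45, mem[0x16]=0x45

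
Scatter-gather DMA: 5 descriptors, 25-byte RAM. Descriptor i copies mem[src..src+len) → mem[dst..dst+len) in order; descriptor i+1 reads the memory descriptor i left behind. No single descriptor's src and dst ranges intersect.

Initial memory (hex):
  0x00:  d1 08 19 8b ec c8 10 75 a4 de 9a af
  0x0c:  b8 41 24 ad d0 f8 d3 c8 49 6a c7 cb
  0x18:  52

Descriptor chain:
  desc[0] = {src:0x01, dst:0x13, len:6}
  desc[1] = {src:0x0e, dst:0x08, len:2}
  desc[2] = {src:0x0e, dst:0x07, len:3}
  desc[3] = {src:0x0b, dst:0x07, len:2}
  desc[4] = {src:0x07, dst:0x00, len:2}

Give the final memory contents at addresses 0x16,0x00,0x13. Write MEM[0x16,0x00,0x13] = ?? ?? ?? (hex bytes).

D0: mem[0x13..0x18] <- [08 19 8b ec c8 10]
D1: mem[0x08..0x09] <- [24 ad]
D2: mem[0x07..0x09] <- [24 ad d0]
D3: mem[0x07..0x08] <- [af b8]
D4: mem[0x00..0x01] <- [af b8]
query mem[0x16]=0xec, mem[0x00]=0xaf, mem[0x13]=0x08

MEM[0x16,0x00,0x13] = ec af 08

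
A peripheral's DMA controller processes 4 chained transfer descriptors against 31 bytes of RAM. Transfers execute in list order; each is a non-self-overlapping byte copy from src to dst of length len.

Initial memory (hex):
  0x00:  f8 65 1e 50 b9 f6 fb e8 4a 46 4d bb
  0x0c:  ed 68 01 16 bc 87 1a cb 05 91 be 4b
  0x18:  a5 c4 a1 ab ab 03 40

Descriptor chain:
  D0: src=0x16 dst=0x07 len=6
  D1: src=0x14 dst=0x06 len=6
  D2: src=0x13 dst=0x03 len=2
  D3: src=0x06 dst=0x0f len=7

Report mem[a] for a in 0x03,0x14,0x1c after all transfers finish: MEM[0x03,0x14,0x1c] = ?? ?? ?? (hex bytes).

MEM[0x03,0x14,0x1c] = cb c4 ab

#0 dst[0x07+6] := {0xbe,0x4b,0xa5,0xc4,0xa1,0xab}
#1 dst[0x06+6] := {0x05,0x91,0xbe,0x4b,0xa5,0xc4}
#2 dst[0x03+2] := {0xcb,0x05}
#3 dst[0x0f+7] := {0x05,0x91,0xbe,0x4b,0xa5,0xc4,0xab}
query mem[0x03]=0xcb, mem[0x14]=0xc4, mem[0x1c]=0xab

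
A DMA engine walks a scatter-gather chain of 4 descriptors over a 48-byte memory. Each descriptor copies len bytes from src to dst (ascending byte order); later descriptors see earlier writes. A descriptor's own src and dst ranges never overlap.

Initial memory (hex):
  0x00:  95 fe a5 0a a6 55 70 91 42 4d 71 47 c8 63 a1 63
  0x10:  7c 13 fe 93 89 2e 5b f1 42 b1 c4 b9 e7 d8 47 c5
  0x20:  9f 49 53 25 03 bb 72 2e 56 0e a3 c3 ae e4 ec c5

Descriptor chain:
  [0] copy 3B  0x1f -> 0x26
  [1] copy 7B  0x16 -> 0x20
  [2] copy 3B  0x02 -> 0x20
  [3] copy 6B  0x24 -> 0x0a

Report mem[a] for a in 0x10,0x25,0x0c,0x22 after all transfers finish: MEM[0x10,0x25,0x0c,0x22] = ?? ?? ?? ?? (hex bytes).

MEM[0x10,0x25,0x0c,0x22] = 7c b9 e7 a6

[0] 0x1f->0x26 len=3 : c5 9f 49
[1] 0x16->0x20 len=7 : 5b f1 42 b1 c4 b9 e7
[2] 0x02->0x20 len=3 : a5 0a a6
[3] 0x24->0x0a len=6 : c4 b9 e7 9f 49 0e
query mem[0x10]=0x7c, mem[0x25]=0xb9, mem[0x0c]=0xe7, mem[0x22]=0xa6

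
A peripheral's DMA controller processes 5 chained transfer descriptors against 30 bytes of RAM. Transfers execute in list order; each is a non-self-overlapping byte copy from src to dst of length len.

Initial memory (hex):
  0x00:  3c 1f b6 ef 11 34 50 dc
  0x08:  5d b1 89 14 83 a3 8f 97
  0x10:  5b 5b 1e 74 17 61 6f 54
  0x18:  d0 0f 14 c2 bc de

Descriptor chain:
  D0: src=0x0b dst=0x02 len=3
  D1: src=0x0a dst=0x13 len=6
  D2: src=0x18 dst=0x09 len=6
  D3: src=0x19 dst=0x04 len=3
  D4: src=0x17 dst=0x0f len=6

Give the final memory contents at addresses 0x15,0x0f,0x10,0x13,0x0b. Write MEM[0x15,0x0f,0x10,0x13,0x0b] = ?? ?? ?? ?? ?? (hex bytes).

#0 dst[0x02+3] := {0x14,0x83,0xa3}
#1 dst[0x13+6] := {0x89,0x14,0x83,0xa3,0x8f,0x97}
#2 dst[0x09+6] := {0x97,0x0f,0x14,0xc2,0xbc,0xde}
#3 dst[0x04+3] := {0x0f,0x14,0xc2}
#4 dst[0x0f+6] := {0x8f,0x97,0x0f,0x14,0xc2,0xbc}
query mem[0x15]=0x83, mem[0x0f]=0x8f, mem[0x10]=0x97, mem[0x13]=0xc2, mem[0x0b]=0x14

MEM[0x15,0x0f,0x10,0x13,0x0b] = 83 8f 97 c2 14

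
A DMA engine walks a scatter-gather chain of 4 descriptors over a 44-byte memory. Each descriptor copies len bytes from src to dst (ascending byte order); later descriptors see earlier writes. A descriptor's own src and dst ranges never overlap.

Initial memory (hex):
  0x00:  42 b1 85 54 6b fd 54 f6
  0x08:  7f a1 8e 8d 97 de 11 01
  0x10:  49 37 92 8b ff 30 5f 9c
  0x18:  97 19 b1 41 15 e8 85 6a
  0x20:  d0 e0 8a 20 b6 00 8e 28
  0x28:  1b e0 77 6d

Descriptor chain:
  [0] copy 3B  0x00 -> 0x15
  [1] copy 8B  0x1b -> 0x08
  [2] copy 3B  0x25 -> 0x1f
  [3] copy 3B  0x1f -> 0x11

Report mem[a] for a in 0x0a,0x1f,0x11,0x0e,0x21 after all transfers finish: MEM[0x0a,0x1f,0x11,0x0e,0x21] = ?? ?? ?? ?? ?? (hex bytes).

MEM[0x0a,0x1f,0x11,0x0e,0x21] = e8 00 00 e0 28

#0 dst[0x15+3] := {0x42,0xb1,0x85}
#1 dst[0x08+8] := {0x41,0x15,0xe8,0x85,0x6a,0xd0,0xe0,0x8a}
#2 dst[0x1f+3] := {0x00,0x8e,0x28}
#3 dst[0x11+3] := {0x00,0x8e,0x28}
query mem[0x0a]=0xe8, mem[0x1f]=0x00, mem[0x11]=0x00, mem[0x0e]=0xe0, mem[0x21]=0x28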